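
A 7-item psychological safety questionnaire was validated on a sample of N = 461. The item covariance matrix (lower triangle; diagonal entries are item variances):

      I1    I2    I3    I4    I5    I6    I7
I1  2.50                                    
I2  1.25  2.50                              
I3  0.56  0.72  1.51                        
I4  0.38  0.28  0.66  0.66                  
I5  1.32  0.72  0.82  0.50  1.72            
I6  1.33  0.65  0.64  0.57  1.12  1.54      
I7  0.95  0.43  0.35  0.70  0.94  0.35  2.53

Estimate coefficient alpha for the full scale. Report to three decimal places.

sum of item variances = 2.50 + 2.50 + 1.51 + 0.66 + 1.72 + 1.54 + 2.53 = 12.96
Sum of off-diagonal covariances = 15.24
σ²_total = 12.96 + 2 × 15.24 = 43.44
α = (k/(k−1))·(1 − sum of item variances/σ²_total) = (7/6)·(1 − 12.96/43.44) = 0.819

α = 0.819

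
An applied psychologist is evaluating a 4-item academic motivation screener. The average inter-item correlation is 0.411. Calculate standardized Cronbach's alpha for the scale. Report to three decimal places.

Standardized α = k·r̄ / (1 + (k−1)·r̄) = 4 × 0.411 / (1 + 3 × 0.411)
  = 1.6440 / 2.2330 = 0.736

α = 0.736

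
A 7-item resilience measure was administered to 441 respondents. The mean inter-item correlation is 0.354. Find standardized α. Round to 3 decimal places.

standardized α = 0.793

Standardized α = k·r̄ / (1 + (k−1)·r̄) = 7 × 0.354 / (1 + 6 × 0.354)
  = 2.4780 / 3.1240 = 0.793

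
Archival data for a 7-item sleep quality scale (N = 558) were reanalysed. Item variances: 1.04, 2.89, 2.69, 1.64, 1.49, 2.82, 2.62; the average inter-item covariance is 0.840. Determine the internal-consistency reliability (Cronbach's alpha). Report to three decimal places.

Cronbach's alpha = 0.816

Σσᵢ² = 1.04 + 2.89 + 2.69 + 1.64 + 1.49 + 2.82 + 2.62 = 15.19
Sum of the 21 distinct covariances = 21 × 0.840 = 17.640
Var(T) = Σσᵢ² + 2·Σcov = 15.19 + 2 × 17.640 = 50.470
α = (7/6)·(1 − 15.19/50.470) = 0.816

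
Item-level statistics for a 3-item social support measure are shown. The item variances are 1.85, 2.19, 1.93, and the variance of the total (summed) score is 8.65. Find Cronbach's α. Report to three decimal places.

α = 0.465

ΣVar(i) = 1.85 + 2.19 + 1.93 = 5.97
α = (k/(k−1))·(1 − ΣVar(i)/Var(T)) = (3/2)·(1 − 5.97/8.65) = 0.465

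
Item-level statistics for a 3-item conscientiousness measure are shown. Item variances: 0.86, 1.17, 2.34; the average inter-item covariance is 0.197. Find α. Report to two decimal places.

α = 0.32

Σσ²ᵢ = 0.86 + 1.17 + 2.34 = 4.37
Sum of the 3 distinct covariances = 3 × 0.197 = 0.591
Var(T) = Σσ²ᵢ + 2·Σcov = 4.37 + 2 × 0.591 = 5.552
α = (3/2)·(1 − 4.37/5.552) = 0.32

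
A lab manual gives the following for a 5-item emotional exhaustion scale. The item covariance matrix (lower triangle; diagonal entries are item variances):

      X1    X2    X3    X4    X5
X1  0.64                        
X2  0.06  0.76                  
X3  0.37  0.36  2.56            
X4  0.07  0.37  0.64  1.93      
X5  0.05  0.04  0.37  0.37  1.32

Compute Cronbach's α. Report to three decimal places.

Σσ²ᵢ = 0.64 + 0.76 + 2.56 + 1.93 + 1.32 = 7.21
Sum of off-diagonal covariances = 2.70
σ²_total = 7.21 + 2 × 2.70 = 12.61
α = (k/(k−1))·(1 − Σσ²ᵢ/σ²_total) = (5/4)·(1 − 7.21/12.61) = 0.535

α = 0.535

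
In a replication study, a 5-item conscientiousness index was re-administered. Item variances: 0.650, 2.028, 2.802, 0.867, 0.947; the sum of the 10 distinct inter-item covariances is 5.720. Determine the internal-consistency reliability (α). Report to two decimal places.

ΣVar(i) = 0.650 + 2.028 + 2.802 + 0.867 + 0.947 = 7.294
Sum of distinct covariances = 5.720
σ²_T = ΣVar(i) + 2·Σcov = 7.294 + 2 × 5.720 = 18.734
α = (5/4)·(1 − 7.294/18.734) = 0.76

α = 0.76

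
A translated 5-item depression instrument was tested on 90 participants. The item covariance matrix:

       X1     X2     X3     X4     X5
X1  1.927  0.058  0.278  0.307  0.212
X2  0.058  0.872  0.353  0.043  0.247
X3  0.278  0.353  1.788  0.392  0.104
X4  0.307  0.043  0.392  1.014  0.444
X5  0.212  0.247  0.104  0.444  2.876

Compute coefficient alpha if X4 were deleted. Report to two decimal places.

Remaining items: X1, X2, X3, X5 (k = 4).
sum of item variances = 1.927 + 0.872 + 1.788 + 2.876 = 7.463
total variance = 7.463 + 2 × 1.252 = 9.967
α (item deleted) = (4/3)·(1 − 7.463/9.967) = 0.33

α = 0.33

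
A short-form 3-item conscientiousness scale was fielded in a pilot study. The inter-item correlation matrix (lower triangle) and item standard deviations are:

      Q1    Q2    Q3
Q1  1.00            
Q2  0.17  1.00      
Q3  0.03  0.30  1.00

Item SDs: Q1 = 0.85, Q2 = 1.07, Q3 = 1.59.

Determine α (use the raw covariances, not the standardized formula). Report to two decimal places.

α = 0.36

Σσ²ᵢ = 0.85² + 1.07² + 1.59² = 4.3955
Covariances σ_ij = r_ij · s_i · s_j:
  σ(Q1,Q2) = 0.17 × 0.85 × 1.07 = 0.1546
  σ(Q1,Q3) = 0.03 × 0.85 × 1.59 = 0.0405
  σ(Q2,Q3) = 0.30 × 1.07 × 1.59 = 0.5104
σ²_T = Σσ²ᵢ + 2·Σσ_ij = 4.3955 + 2 × 0.7055 = 5.8065
α = (3/2)·(1 − 4.3955/5.8065) = 0.36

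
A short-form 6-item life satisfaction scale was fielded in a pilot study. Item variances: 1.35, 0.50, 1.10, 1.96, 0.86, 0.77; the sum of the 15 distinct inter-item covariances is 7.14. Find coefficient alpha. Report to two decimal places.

sum of item variances = 1.35 + 0.50 + 1.10 + 1.96 + 0.86 + 0.77 = 6.54
Sum of distinct covariances = 7.14
σ²_total = sum of item variances + 2·Σcov = 6.54 + 2 × 7.14 = 20.82
α = (6/5)·(1 − 6.54/20.82) = 0.82

coefficient alpha = 0.82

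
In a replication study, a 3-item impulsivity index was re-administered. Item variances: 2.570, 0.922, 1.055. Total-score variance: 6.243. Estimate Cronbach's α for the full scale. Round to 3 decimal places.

α = 0.407

sum of item variances = 2.570 + 0.922 + 1.055 = 4.547
α = (k/(k−1))·(1 − sum of item variances/σ²_total) = (3/2)·(1 − 4.547/6.243) = 0.407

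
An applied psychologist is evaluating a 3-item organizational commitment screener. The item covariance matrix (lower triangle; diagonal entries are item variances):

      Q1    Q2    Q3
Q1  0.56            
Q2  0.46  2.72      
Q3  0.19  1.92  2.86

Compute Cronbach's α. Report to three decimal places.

Σσ²ᵢ = 0.56 + 2.72 + 2.86 = 6.14
Σ_{i<j} σ_ij = 2.57
total variance = 6.14 + 2 × 2.57 = 11.28
α = (k/(k−1))·(1 − Σσ²ᵢ/total variance) = (3/2)·(1 − 6.14/11.28) = 0.684

Cronbach's α = 0.684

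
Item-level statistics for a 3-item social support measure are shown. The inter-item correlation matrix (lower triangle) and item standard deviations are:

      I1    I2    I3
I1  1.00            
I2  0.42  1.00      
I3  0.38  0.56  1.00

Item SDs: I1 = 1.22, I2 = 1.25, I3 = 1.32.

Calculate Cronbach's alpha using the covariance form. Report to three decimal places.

Cronbach's alpha = 0.714

Σσ²ᵢ = 1.22² + 1.25² + 1.32² = 4.7933
Covariances σ_ij = r_ij · s_i · s_j:
  σ(I1,I2) = 0.42 × 1.22 × 1.25 = 0.6405
  σ(I1,I3) = 0.38 × 1.22 × 1.32 = 0.6120
  σ(I2,I3) = 0.56 × 1.25 × 1.32 = 0.9240
σ²_T = Σσ²ᵢ + 2·Σσ_ij = 4.7933 + 2 × 2.1765 = 9.1463
α = (3/2)·(1 − 4.7933/9.1463) = 0.714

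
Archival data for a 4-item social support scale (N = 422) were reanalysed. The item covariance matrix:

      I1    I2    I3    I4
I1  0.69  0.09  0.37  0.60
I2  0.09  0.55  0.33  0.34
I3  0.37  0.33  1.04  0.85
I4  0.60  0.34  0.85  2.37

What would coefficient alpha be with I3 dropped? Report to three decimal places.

α = 0.545

Remaining items: I1, I2, I4 (k = 3).
ΣVar(i) = 0.69 + 0.55 + 2.37 = 3.61
total variance = 3.61 + 2 × 1.03 = 5.67
α (item deleted) = (3/2)·(1 − 3.61/5.67) = 0.545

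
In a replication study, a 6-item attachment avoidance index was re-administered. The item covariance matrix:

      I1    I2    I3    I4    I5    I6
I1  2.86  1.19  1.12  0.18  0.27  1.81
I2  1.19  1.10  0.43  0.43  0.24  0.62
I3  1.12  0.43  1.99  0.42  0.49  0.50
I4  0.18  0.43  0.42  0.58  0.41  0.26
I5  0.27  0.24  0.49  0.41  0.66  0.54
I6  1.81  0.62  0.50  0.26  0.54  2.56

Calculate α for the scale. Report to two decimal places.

α = 0.78

ΣVar(i) = 2.86 + 1.10 + 1.99 + 0.58 + 0.66 + 2.56 = 9.75
Σ_{i<j} σ_ij = 8.91
total variance = 9.75 + 2 × 8.91 = 27.57
α = (k/(k−1))·(1 − ΣVar(i)/total variance) = (6/5)·(1 − 9.75/27.57) = 0.78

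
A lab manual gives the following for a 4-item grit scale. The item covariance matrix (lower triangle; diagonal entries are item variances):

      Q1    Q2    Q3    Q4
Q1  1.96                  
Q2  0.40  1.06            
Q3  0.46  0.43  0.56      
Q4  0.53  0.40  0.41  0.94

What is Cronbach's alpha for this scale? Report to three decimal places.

Σσ²ᵢ = 1.96 + 1.06 + 0.56 + 0.94 = 4.52
Sum of the distinct covariances = 2.63
total variance = 4.52 + 2 × 2.63 = 9.78
α = (k/(k−1))·(1 − Σσ²ᵢ/total variance) = (4/3)·(1 − 4.52/9.78) = 0.717

α = 0.717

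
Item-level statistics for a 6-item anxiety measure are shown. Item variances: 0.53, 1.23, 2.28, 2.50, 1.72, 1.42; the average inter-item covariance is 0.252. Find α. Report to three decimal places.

α = 0.526

sum of item variances = 0.53 + 1.23 + 2.28 + 2.50 + 1.72 + 1.42 = 9.68
Sum of the 15 distinct covariances = 15 × 0.252 = 3.780
σ²_total = sum of item variances + 2·Σcov = 9.68 + 2 × 3.780 = 17.240
α = (6/5)·(1 − 9.68/17.240) = 0.526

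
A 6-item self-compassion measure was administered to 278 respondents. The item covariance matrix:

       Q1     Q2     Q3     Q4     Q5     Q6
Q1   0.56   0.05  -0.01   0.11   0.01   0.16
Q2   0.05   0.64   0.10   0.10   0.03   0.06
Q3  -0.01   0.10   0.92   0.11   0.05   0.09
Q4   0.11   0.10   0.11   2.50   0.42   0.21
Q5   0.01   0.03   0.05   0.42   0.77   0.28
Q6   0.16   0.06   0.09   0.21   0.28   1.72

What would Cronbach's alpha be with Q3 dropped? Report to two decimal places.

Cronbach's alpha = 0.40

Remaining items: Q1, Q2, Q4, Q5, Q6 (k = 5).
Σσᵢ² = 0.56 + 0.64 + 2.50 + 0.77 + 1.72 = 6.19
σ²_T = 6.19 + 2 × 1.43 = 9.05
α (item deleted) = (5/4)·(1 − 6.19/9.05) = 0.40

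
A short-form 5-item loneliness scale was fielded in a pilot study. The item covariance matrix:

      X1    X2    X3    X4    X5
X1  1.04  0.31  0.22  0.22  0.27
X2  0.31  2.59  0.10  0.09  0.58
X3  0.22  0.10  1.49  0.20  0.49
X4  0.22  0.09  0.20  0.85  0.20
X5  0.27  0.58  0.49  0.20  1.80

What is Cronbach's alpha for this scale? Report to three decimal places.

Cronbach's alpha = 0.510

sum of item variances = 1.04 + 2.59 + 1.49 + 0.85 + 1.80 = 7.77
Sum of the distinct covariances = 2.68
total variance = 7.77 + 2 × 2.68 = 13.13
α = (k/(k−1))·(1 − sum of item variances/total variance) = (5/4)·(1 − 7.77/13.13) = 0.510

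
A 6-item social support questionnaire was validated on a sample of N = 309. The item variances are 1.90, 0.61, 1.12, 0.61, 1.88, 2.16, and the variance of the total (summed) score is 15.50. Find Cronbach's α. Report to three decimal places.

Σσ²ᵢ = 1.90 + 0.61 + 1.12 + 0.61 + 1.88 + 2.16 = 8.28
α = (k/(k−1))·(1 − Σσ²ᵢ/Var(T)) = (6/5)·(1 − 8.28/15.50) = 0.559

α = 0.559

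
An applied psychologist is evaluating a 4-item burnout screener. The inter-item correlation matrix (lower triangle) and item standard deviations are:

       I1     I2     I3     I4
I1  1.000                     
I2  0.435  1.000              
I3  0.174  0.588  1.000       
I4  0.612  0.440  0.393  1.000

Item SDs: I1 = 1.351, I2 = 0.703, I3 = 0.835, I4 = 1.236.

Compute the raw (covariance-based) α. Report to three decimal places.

Σσ²ᵢ = 1.351² + 0.703² + 0.835² + 1.236² = 4.5443
Covariances σ_ij = r_ij · s_i · s_j:
  σ(I1,I2) = 0.435 × 1.351 × 0.703 = 0.4131
  σ(I1,I3) = 0.174 × 1.351 × 0.835 = 0.1963
  σ(I1,I4) = 0.612 × 1.351 × 1.236 = 1.0219
  σ(I2,I3) = 0.588 × 0.703 × 0.835 = 0.3452
  σ(I2,I4) = 0.440 × 0.703 × 1.236 = 0.3823
  σ(I3,I4) = 0.393 × 0.835 × 1.236 = 0.4056
σ²_T = Σσ²ᵢ + 2·Σσ_ij = 4.5443 + 2 × 2.7644 = 10.0731
α = (4/3)·(1 − 4.5443/10.0731) = 0.732

α = 0.732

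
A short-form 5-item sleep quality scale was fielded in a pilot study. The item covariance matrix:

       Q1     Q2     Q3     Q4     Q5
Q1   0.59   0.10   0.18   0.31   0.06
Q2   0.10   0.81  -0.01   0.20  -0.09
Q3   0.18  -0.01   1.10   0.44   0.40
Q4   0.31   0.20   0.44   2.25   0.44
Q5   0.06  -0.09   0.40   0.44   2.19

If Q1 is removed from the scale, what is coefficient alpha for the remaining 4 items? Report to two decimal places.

Remaining items: Q2, Q3, Q4, Q5 (k = 4).
Σσᵢ² = 0.81 + 1.10 + 2.25 + 2.19 = 6.35
Var(T) = 6.35 + 2 × 1.38 = 9.11
α (item deleted) = (4/3)·(1 − 6.35/9.11) = 0.40

α = 0.40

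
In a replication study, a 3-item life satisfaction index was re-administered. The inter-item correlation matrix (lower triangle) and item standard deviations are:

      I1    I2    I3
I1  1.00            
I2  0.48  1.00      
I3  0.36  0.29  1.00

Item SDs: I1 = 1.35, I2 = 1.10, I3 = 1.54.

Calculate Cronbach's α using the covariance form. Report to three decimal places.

Σσ²ᵢ = 1.35² + 1.10² + 1.54² = 5.4041
Covariances σ_ij = r_ij · s_i · s_j:
  σ(I1,I2) = 0.48 × 1.35 × 1.10 = 0.7128
  σ(I1,I3) = 0.36 × 1.35 × 1.54 = 0.7484
  σ(I2,I3) = 0.29 × 1.10 × 1.54 = 0.4913
σ²_T = Σσ²ᵢ + 2·Σσ_ij = 5.4041 + 2 × 1.9525 = 9.3091
α = (3/2)·(1 − 5.4041/9.3091) = 0.629

α = 0.629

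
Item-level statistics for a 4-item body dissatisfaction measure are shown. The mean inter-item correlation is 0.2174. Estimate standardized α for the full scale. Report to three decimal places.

standardized α = 0.526

Standardized α = k·r̄ / (1 + (k−1)·r̄) = 4 × 0.2174 / (1 + 3 × 0.2174)
  = 0.8696 / 1.6522 = 0.526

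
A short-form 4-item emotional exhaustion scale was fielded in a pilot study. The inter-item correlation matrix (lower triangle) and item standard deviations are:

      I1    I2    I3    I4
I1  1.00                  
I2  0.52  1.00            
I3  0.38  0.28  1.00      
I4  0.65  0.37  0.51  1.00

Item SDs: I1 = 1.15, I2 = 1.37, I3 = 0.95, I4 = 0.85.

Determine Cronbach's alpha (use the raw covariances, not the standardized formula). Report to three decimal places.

Cronbach's alpha = 0.747

Σσ²ᵢ = 1.15² + 1.37² + 0.95² + 0.85² = 4.8244
Covariances σ_ij = r_ij · s_i · s_j:
  σ(I1,I2) = 0.52 × 1.15 × 1.37 = 0.8193
  σ(I1,I3) = 0.38 × 1.15 × 0.95 = 0.4151
  σ(I1,I4) = 0.65 × 1.15 × 0.85 = 0.6354
  σ(I2,I3) = 0.28 × 1.37 × 0.95 = 0.3644
  σ(I2,I4) = 0.37 × 1.37 × 0.85 = 0.4309
  σ(I3,I4) = 0.51 × 0.95 × 0.85 = 0.4118
σ²_T = Σσ²ᵢ + 2·Σσ_ij = 4.8244 + 2 × 3.0769 = 10.9782
α = (4/3)·(1 − 4.8244/10.9782) = 0.747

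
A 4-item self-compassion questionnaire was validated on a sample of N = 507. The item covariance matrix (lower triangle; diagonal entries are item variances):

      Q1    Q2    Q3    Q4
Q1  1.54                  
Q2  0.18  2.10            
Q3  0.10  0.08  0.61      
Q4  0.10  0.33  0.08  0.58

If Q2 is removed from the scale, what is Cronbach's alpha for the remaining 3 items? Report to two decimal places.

Remaining items: Q1, Q3, Q4 (k = 3).
Σσ²ᵢ = 1.54 + 0.61 + 0.58 = 2.73
Var(T) = 2.73 + 2 × 0.28 = 3.29
α (item deleted) = (3/2)·(1 − 2.73/3.29) = 0.26

α = 0.26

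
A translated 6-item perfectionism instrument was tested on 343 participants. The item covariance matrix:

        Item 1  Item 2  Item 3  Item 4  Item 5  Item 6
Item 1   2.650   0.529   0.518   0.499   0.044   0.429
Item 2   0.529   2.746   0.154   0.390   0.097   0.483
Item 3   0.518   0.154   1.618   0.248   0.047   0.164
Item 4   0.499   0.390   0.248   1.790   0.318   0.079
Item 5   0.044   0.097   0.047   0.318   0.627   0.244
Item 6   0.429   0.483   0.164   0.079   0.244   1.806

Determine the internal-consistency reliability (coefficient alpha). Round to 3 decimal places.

ΣVar(i) = 2.650 + 2.746 + 1.618 + 1.790 + 0.627 + 1.806 = 11.237
Sum of off-diagonal covariances = 4.243
σ²_T = 11.237 + 2 × 4.243 = 19.723
α = (k/(k−1))·(1 − ΣVar(i)/σ²_T) = (6/5)·(1 − 11.237/19.723) = 0.516

coefficient alpha = 0.516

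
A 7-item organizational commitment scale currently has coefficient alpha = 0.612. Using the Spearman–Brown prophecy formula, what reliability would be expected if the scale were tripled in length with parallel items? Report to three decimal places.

predicted reliability = 0.826

Length factor m = 3
α' = m·α / (1 + (m−1)·α)
   = 3 × 0.612 / (1 + (3 − 1) × 0.612)
   = 1.8360 / 2.2240 = 0.826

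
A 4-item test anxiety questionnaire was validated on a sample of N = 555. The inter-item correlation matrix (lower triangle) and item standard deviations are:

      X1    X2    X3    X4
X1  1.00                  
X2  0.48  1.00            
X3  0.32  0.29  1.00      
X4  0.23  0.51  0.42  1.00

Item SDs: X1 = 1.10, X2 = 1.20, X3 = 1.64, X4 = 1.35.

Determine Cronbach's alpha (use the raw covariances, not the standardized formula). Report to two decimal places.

Σσ²ᵢ = 1.10² + 1.20² + 1.64² + 1.35² = 7.1621
Covariances σ_ij = r_ij · s_i · s_j:
  σ(X1,X2) = 0.48 × 1.10 × 1.20 = 0.6336
  σ(X1,X3) = 0.32 × 1.10 × 1.64 = 0.5773
  σ(X1,X4) = 0.23 × 1.10 × 1.35 = 0.3416
  σ(X2,X3) = 0.29 × 1.20 × 1.64 = 0.5707
  σ(X2,X4) = 0.51 × 1.20 × 1.35 = 0.8262
  σ(X3,X4) = 0.42 × 1.64 × 1.35 = 0.9299
σ²_T = Σσ²ᵢ + 2·Σσ_ij = 7.1621 + 2 × 3.8793 = 14.9207
α = (4/3)·(1 − 7.1621/14.9207) = 0.69

Cronbach's alpha = 0.69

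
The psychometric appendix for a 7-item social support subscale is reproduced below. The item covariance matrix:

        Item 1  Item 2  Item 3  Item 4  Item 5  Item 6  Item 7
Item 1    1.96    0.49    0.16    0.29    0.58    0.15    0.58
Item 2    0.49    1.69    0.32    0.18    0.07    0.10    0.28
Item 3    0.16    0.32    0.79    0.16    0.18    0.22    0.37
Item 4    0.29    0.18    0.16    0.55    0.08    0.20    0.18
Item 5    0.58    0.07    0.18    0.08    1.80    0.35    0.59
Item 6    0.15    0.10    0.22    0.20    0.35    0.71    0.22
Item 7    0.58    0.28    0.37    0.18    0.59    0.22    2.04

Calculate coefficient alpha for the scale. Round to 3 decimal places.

α = 0.638

ΣVar(i) = 1.96 + 1.69 + 0.79 + 0.55 + 1.80 + 0.71 + 2.04 = 9.54
Sum of off-diagonal covariances = 5.75
Var(T) = 9.54 + 2 × 5.75 = 21.04
α = (k/(k−1))·(1 − ΣVar(i)/Var(T)) = (7/6)·(1 − 9.54/21.04) = 0.638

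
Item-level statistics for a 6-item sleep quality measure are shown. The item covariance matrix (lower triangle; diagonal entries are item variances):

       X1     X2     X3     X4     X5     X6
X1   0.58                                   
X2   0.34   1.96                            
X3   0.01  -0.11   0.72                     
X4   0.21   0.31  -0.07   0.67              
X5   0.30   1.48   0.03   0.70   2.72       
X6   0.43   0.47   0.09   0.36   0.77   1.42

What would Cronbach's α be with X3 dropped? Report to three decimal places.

α = 0.742

Remaining items: X1, X2, X4, X5, X6 (k = 5).
sum of item variances = 0.58 + 1.96 + 0.67 + 2.72 + 1.42 = 7.35
Var(T) = 7.35 + 2 × 5.37 = 18.09
α (item deleted) = (5/4)·(1 − 7.35/18.09) = 0.742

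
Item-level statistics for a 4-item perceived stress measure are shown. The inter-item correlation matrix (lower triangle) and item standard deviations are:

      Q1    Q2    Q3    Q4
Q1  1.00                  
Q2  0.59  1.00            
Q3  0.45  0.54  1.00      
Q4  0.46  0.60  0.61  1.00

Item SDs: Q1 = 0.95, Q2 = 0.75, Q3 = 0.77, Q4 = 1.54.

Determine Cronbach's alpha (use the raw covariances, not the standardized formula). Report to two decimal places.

α = 0.78

Σσ²ᵢ = 0.95² + 0.75² + 0.77² + 1.54² = 4.4295
Covariances σ_ij = r_ij · s_i · s_j:
  σ(Q1,Q2) = 0.59 × 0.95 × 0.75 = 0.4204
  σ(Q1,Q3) = 0.45 × 0.95 × 0.77 = 0.3292
  σ(Q1,Q4) = 0.46 × 0.95 × 1.54 = 0.6730
  σ(Q2,Q3) = 0.54 × 0.75 × 0.77 = 0.3119
  σ(Q2,Q4) = 0.60 × 0.75 × 1.54 = 0.6930
  σ(Q3,Q4) = 0.61 × 0.77 × 1.54 = 0.7233
σ²_T = Σσ²ᵢ + 2·Σσ_ij = 4.4295 + 2 × 3.1508 = 10.7311
α = (4/3)·(1 − 4.4295/10.7311) = 0.78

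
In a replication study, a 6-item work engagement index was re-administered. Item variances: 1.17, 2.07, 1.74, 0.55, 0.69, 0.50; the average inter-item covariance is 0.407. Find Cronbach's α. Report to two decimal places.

ΣVar(i) = 1.17 + 2.07 + 1.74 + 0.55 + 0.69 + 0.50 = 6.72
Sum of the 15 distinct covariances = 15 × 0.407 = 6.105
σ²_total = ΣVar(i) + 2·Σcov = 6.72 + 2 × 6.105 = 18.930
α = (6/5)·(1 − 6.72/18.930) = 0.77

Cronbach's α = 0.77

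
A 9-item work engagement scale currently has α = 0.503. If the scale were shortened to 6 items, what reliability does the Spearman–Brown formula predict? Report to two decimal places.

Length factor m = 6/9 = 0.6667
α' = m·α / (1 − (1−m)·α)
   = 6/9 × 0.503 / (1 − (1 − 6/9) × 0.503)
   = 0.3353 / 0.8323 = 0.40

predicted reliability = 0.40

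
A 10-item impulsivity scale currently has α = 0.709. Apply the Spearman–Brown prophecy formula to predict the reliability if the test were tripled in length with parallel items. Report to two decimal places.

predicted reliability = 0.88

Length factor m = 3
α' = m·α / (1 + (m−1)·α)
   = 3 × 0.709 / (1 + (3 − 1) × 0.709)
   = 2.1270 / 2.4180 = 0.88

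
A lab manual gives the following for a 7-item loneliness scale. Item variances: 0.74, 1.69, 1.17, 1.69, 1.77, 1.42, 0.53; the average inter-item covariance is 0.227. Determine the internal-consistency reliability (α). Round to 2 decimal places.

Σσᵢ² = 0.74 + 1.69 + 1.17 + 1.69 + 1.77 + 1.42 + 0.53 = 9.01
Sum of the 21 distinct covariances = 21 × 0.227 = 4.767
σ²_total = Σσᵢ² + 2·Σcov = 9.01 + 2 × 4.767 = 18.544
α = (7/6)·(1 − 9.01/18.544) = 0.60

α = 0.60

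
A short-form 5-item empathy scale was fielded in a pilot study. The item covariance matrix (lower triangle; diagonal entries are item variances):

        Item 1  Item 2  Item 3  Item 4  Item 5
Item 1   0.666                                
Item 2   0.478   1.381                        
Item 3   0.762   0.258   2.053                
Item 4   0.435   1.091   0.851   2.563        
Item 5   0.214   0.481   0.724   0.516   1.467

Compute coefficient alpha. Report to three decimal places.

coefficient alpha = 0.735

Σσᵢ² = 0.666 + 1.381 + 2.053 + 2.563 + 1.467 = 8.130
Sum of off-diagonal covariances = 5.810
σ²_T = 8.130 + 2 × 5.810 = 19.750
α = (k/(k−1))·(1 − Σσᵢ²/σ²_T) = (5/4)·(1 − 8.130/19.750) = 0.735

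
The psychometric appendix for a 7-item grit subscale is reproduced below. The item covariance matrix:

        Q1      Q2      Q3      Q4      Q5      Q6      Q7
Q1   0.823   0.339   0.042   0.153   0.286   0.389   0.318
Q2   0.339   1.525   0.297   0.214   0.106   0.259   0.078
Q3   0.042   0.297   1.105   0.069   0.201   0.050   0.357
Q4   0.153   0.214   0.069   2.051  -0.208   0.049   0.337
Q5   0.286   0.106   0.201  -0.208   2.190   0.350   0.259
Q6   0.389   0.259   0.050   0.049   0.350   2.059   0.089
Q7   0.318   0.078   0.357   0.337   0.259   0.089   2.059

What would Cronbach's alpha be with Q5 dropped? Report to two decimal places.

Cronbach's alpha = 0.46

Remaining items: Q1, Q2, Q3, Q4, Q6, Q7 (k = 6).
Σσ²ᵢ = 0.823 + 1.525 + 1.105 + 2.051 + 2.059 + 2.059 = 9.622
total variance = 9.622 + 2 × 3.040 = 15.702
α (item deleted) = (6/5)·(1 − 9.622/15.702) = 0.46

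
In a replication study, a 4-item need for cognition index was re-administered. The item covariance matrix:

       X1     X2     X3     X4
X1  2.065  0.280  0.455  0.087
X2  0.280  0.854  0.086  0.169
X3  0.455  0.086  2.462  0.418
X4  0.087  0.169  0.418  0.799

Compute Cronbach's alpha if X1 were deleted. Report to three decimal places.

α = 0.370

Remaining items: X2, X3, X4 (k = 3).
ΣVar(i) = 0.854 + 2.462 + 0.799 = 4.115
σ²_T = 4.115 + 2 × 0.673 = 5.461
α (item deleted) = (3/2)·(1 − 4.115/5.461) = 0.370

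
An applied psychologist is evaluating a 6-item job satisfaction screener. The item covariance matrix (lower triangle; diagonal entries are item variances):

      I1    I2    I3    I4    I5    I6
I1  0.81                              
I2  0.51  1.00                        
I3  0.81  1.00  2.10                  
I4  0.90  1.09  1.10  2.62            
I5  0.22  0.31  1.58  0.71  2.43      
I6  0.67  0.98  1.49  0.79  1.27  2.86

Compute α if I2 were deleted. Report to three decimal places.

Remaining items: I1, I3, I4, I5, I6 (k = 5).
sum of item variances = 0.81 + 2.10 + 2.62 + 2.43 + 2.86 = 10.82
σ²_T = 10.82 + 2 × 9.54 = 29.90
α (item deleted) = (5/4)·(1 − 10.82/29.90) = 0.798

α = 0.798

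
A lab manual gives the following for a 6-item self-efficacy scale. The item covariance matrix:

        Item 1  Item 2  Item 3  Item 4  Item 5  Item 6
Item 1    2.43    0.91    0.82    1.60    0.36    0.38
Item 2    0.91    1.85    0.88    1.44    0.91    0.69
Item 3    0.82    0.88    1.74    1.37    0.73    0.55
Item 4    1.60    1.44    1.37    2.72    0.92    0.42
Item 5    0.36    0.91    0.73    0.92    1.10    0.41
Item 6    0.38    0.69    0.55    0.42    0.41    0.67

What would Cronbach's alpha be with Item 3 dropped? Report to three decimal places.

Cronbach's alpha = 0.809

Remaining items: Item 1, Item 2, Item 4, Item 5, Item 6 (k = 5).
ΣVar(i) = 2.43 + 1.85 + 2.72 + 1.10 + 0.67 = 8.77
Var(T) = 8.77 + 2 × 8.04 = 24.85
α (item deleted) = (5/4)·(1 − 8.77/24.85) = 0.809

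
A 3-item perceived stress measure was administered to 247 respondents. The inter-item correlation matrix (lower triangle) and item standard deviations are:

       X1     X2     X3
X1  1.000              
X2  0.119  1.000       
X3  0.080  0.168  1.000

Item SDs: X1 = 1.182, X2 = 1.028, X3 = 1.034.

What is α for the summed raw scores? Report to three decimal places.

α = 0.289

Σσ²ᵢ = 1.182² + 1.028² + 1.034² = 3.5231
Covariances σ_ij = r_ij · s_i · s_j:
  σ(X1,X2) = 0.119 × 1.182 × 1.028 = 0.1446
  σ(X1,X3) = 0.080 × 1.182 × 1.034 = 0.0978
  σ(X2,X3) = 0.168 × 1.028 × 1.034 = 0.1786
σ²_T = Σσ²ᵢ + 2·Σσ_ij = 3.5231 + 2 × 0.4210 = 4.3651
α = (3/2)·(1 − 3.5231/4.3651) = 0.289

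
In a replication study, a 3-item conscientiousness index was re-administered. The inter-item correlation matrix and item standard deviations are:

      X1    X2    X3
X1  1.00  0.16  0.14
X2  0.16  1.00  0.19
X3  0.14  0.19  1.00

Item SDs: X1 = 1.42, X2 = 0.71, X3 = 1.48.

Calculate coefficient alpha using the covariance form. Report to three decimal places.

Σσ²ᵢ = 1.42² + 0.71² + 1.48² = 4.7109
Covariances σ_ij = r_ij · s_i · s_j:
  σ(X1,X2) = 0.16 × 1.42 × 0.71 = 0.1613
  σ(X1,X3) = 0.14 × 1.42 × 1.48 = 0.2942
  σ(X2,X3) = 0.19 × 0.71 × 1.48 = 0.1997
σ²_T = Σσ²ᵢ + 2·Σσ_ij = 4.7109 + 2 × 0.6552 = 6.0213
α = (3/2)·(1 − 4.7109/6.0213) = 0.326

coefficient alpha = 0.326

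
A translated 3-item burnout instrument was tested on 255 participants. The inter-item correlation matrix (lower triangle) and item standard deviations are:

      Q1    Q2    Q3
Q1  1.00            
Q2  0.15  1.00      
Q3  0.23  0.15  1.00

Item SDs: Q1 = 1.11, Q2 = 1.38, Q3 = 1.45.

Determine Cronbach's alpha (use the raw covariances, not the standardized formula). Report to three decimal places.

Σσ²ᵢ = 1.11² + 1.38² + 1.45² = 5.2390
Covariances σ_ij = r_ij · s_i · s_j:
  σ(Q1,Q2) = 0.15 × 1.11 × 1.38 = 0.2298
  σ(Q1,Q3) = 0.23 × 1.11 × 1.45 = 0.3702
  σ(Q2,Q3) = 0.15 × 1.38 × 1.45 = 0.3001
σ²_T = Σσ²ᵢ + 2·Σσ_ij = 5.2390 + 2 × 0.9001 = 7.0392
α = (3/2)·(1 − 5.2390/7.0392) = 0.384

Cronbach's alpha = 0.384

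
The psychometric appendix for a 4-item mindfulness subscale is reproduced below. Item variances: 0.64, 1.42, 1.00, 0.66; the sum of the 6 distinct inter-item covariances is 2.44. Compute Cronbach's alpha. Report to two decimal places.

Cronbach's alpha = 0.76

Σσᵢ² = 0.64 + 1.42 + 1.00 + 0.66 = 3.72
Sum of distinct covariances = 2.44
Var(T) = Σσᵢ² + 2·Σcov = 3.72 + 2 × 2.44 = 8.60
α = (4/3)·(1 − 3.72/8.60) = 0.76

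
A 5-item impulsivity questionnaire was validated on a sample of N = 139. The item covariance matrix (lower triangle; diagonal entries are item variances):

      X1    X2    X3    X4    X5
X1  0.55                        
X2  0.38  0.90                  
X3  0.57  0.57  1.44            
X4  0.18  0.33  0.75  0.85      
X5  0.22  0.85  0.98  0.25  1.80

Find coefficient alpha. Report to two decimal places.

α = 0.81

Σσ²ᵢ = 0.55 + 0.90 + 1.44 + 0.85 + 1.80 = 5.54
Σ_{i<j} σ_ij = 5.08
σ²_total = 5.54 + 2 × 5.08 = 15.70
α = (k/(k−1))·(1 − Σσ²ᵢ/σ²_total) = (5/4)·(1 − 5.54/15.70) = 0.81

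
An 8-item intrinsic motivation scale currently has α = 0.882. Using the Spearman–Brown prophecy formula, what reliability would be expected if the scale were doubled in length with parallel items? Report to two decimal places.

Length factor m = 2
α' = m·α / (1 + (m−1)·α)
   = 2 × 0.882 / (1 + (2 − 1) × 0.882)
   = 1.7640 / 1.8820 = 0.94

predicted reliability = 0.94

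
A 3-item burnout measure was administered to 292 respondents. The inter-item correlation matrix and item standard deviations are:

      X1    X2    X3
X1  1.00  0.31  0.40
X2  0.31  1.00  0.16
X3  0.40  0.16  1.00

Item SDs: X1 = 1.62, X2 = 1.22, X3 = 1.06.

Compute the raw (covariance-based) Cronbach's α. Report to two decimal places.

Σσ²ᵢ = 1.62² + 1.22² + 1.06² = 5.2364
Covariances σ_ij = r_ij · s_i · s_j:
  σ(X1,X2) = 0.31 × 1.62 × 1.22 = 0.6127
  σ(X1,X3) = 0.40 × 1.62 × 1.06 = 0.6869
  σ(X2,X3) = 0.16 × 1.22 × 1.06 = 0.2069
σ²_T = Σσ²ᵢ + 2·Σσ_ij = 5.2364 + 2 × 1.5065 = 8.2494
α = (3/2)·(1 − 5.2364/8.2494) = 0.55

α = 0.55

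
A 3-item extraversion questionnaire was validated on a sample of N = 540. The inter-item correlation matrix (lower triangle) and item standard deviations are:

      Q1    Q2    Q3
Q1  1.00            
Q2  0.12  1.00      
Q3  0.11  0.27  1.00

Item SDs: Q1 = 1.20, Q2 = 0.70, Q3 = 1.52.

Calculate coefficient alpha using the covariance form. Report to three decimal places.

Σσ²ᵢ = 1.20² + 0.70² + 1.52² = 4.2404
Covariances σ_ij = r_ij · s_i · s_j:
  σ(Q1,Q2) = 0.12 × 1.20 × 0.70 = 0.1008
  σ(Q1,Q3) = 0.11 × 1.20 × 1.52 = 0.2006
  σ(Q2,Q3) = 0.27 × 0.70 × 1.52 = 0.2873
σ²_T = Σσ²ᵢ + 2·Σσ_ij = 4.2404 + 2 × 0.5887 = 5.4178
α = (3/2)·(1 − 4.2404/5.4178) = 0.326

α = 0.326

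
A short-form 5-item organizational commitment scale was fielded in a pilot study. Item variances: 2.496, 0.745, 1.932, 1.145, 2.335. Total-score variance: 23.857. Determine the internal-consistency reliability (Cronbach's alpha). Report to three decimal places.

α = 0.797

ΣVar(i) = 2.496 + 0.745 + 1.932 + 1.145 + 2.335 = 8.653
α = (k/(k−1))·(1 − ΣVar(i)/Var(T)) = (5/4)·(1 − 8.653/23.857) = 0.797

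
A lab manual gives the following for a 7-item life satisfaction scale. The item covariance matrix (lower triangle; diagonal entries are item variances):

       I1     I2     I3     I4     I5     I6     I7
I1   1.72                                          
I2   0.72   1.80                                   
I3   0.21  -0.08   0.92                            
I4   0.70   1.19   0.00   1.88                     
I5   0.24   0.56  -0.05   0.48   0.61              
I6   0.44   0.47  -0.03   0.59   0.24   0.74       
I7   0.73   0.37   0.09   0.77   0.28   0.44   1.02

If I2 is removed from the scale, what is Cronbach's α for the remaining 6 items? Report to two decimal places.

Cronbach's α = 0.72

Remaining items: I1, I3, I4, I5, I6, I7 (k = 6).
ΣVar(i) = 1.72 + 0.92 + 1.88 + 0.61 + 0.74 + 1.02 = 6.89
total variance = 6.89 + 2 × 5.13 = 17.15
α (item deleted) = (6/5)·(1 − 6.89/17.15) = 0.72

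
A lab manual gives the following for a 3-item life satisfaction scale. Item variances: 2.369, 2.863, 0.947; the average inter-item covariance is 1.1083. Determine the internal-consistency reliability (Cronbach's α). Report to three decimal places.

Cronbach's α = 0.778

ΣVar(i) = 2.369 + 2.863 + 0.947 = 6.179
Sum of the 3 distinct covariances = 3 × 1.1083 = 3.3249
Var(T) = ΣVar(i) + 2·Σcov = 6.179 + 2 × 3.3249 = 12.8288
α = (3/2)·(1 − 6.179/12.8288) = 0.778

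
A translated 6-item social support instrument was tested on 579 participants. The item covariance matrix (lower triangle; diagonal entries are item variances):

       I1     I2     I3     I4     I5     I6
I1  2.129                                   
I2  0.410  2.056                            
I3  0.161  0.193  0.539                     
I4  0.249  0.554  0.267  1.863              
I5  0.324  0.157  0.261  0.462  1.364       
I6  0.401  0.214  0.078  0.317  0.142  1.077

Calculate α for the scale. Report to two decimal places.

ΣVar(i) = 2.129 + 2.056 + 0.539 + 1.863 + 1.364 + 1.077 = 9.028
Sum of off-diagonal covariances = 4.190
total variance = 9.028 + 2 × 4.190 = 17.408
α = (k/(k−1))·(1 − ΣVar(i)/total variance) = (6/5)·(1 − 9.028/17.408) = 0.58

α = 0.58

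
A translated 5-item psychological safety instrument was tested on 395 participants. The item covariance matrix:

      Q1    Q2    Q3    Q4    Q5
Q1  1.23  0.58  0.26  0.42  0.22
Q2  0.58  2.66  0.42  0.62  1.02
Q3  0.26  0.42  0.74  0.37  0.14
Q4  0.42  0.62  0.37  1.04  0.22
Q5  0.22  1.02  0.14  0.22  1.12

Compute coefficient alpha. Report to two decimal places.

α = 0.70

Σσᵢ² = 1.23 + 2.66 + 0.74 + 1.04 + 1.12 = 6.79
Σ_{i<j} σ_ij = 4.27
Var(T) = 6.79 + 2 × 4.27 = 15.33
α = (k/(k−1))·(1 − Σσᵢ²/Var(T)) = (5/4)·(1 − 6.79/15.33) = 0.70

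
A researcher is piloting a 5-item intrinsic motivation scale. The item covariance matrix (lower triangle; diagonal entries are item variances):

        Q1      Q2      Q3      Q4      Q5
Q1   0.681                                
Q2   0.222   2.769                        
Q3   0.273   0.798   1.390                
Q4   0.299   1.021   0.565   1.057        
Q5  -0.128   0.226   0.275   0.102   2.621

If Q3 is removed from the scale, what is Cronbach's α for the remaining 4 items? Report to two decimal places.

α = 0.44

Remaining items: Q1, Q2, Q4, Q5 (k = 4).
Σσ²ᵢ = 0.681 + 2.769 + 1.057 + 2.621 = 7.128
Var(T) = 7.128 + 2 × 1.742 = 10.612
α (item deleted) = (4/3)·(1 − 7.128/10.612) = 0.44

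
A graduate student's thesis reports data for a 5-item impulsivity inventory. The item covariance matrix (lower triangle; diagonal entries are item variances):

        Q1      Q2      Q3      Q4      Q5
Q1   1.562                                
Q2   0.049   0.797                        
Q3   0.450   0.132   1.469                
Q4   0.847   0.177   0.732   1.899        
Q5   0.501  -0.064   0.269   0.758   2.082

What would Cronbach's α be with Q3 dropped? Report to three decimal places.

Remaining items: Q1, Q2, Q4, Q5 (k = 4).
Σσ²ᵢ = 1.562 + 0.797 + 1.899 + 2.082 = 6.340
Var(T) = 6.340 + 2 × 2.268 = 10.876
α (item deleted) = (4/3)·(1 − 6.340/10.876) = 0.556

α = 0.556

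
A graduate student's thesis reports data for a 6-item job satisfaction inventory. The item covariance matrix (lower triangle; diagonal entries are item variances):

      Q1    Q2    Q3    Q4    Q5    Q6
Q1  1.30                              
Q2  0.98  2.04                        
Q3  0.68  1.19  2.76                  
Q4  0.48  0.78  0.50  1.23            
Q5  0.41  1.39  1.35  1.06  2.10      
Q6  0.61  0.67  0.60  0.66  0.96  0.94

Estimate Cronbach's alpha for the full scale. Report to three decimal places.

ΣVar(i) = 1.30 + 2.04 + 2.76 + 1.23 + 2.10 + 0.94 = 10.37
Sum of off-diagonal covariances = 12.32
σ²_T = 10.37 + 2 × 12.32 = 35.01
α = (k/(k−1))·(1 − ΣVar(i)/σ²_T) = (6/5)·(1 − 10.37/35.01) = 0.845

α = 0.845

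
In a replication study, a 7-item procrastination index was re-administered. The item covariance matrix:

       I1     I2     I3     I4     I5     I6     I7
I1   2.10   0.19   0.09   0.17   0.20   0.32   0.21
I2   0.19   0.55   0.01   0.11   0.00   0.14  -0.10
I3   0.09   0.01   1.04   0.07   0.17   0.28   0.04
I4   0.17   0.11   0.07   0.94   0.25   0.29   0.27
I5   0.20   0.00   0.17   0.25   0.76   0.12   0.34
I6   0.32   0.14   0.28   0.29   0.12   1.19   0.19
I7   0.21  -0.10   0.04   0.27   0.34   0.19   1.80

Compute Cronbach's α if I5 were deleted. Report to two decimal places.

Remaining items: I1, I2, I3, I4, I6, I7 (k = 6).
ΣVar(i) = 2.10 + 0.55 + 1.04 + 0.94 + 1.19 + 1.80 = 7.62
σ²_T = 7.62 + 2 × 2.28 = 12.18
α (item deleted) = (6/5)·(1 − 7.62/12.18) = 0.45

α = 0.45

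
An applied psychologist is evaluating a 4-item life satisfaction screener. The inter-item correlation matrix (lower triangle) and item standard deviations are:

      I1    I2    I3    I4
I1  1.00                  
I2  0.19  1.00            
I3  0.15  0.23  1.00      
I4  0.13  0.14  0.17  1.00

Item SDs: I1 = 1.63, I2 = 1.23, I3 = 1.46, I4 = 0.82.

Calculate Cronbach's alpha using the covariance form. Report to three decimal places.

Σσ²ᵢ = 1.63² + 1.23² + 1.46² + 0.82² = 6.9738
Covariances σ_ij = r_ij · s_i · s_j:
  σ(I1,I2) = 0.19 × 1.63 × 1.23 = 0.3809
  σ(I1,I3) = 0.15 × 1.63 × 1.46 = 0.3570
  σ(I1,I4) = 0.13 × 1.63 × 0.82 = 0.1738
  σ(I2,I3) = 0.23 × 1.23 × 1.46 = 0.4130
  σ(I2,I4) = 0.14 × 1.23 × 0.82 = 0.1412
  σ(I3,I4) = 0.17 × 1.46 × 0.82 = 0.2035
σ²_T = Σσ²ᵢ + 2·Σσ_ij = 6.9738 + 2 × 1.6694 = 10.3126
α = (4/3)·(1 − 6.9738/10.3126) = 0.432

Cronbach's alpha = 0.432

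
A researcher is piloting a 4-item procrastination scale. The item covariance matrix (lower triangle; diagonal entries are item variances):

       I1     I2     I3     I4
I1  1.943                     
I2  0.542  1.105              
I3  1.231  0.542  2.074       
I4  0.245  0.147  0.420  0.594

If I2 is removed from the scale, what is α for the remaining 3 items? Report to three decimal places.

Remaining items: I1, I3, I4 (k = 3).
sum of item variances = 1.943 + 2.074 + 0.594 = 4.611
total variance = 4.611 + 2 × 1.896 = 8.403
α (item deleted) = (3/2)·(1 − 4.611/8.403) = 0.677

α = 0.677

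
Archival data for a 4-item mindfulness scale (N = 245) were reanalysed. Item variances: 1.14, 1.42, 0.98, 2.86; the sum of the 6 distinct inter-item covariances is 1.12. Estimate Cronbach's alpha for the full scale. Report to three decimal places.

α = 0.346

Σσᵢ² = 1.14 + 1.42 + 0.98 + 2.86 = 6.40
Sum of distinct covariances = 1.12
σ²_total = Σσᵢ² + 2·Σcov = 6.40 + 2 × 1.12 = 8.64
α = (4/3)·(1 − 6.40/8.64) = 0.346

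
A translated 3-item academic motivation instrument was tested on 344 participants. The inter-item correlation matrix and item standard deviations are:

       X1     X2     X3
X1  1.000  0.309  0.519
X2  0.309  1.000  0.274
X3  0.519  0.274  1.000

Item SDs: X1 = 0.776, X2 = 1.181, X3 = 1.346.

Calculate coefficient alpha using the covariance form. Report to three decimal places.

coefficient alpha = 0.598

Σσ²ᵢ = 0.776² + 1.181² + 1.346² = 3.8087
Covariances σ_ij = r_ij · s_i · s_j:
  σ(X1,X2) = 0.309 × 0.776 × 1.181 = 0.2832
  σ(X1,X3) = 0.519 × 0.776 × 1.346 = 0.5421
  σ(X2,X3) = 0.274 × 1.181 × 1.346 = 0.4356
σ²_T = Σσ²ᵢ + 2·Σσ_ij = 3.8087 + 2 × 1.2609 = 6.3305
α = (3/2)·(1 − 3.8087/6.3305) = 0.598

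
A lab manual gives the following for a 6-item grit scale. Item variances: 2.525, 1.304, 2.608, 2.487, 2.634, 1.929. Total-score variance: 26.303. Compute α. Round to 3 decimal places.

Σσ²ᵢ = 2.525 + 1.304 + 2.608 + 2.487 + 2.634 + 1.929 = 13.487
α = (k/(k−1))·(1 − Σσ²ᵢ/Var(T)) = (6/5)·(1 − 13.487/26.303) = 0.585

α = 0.585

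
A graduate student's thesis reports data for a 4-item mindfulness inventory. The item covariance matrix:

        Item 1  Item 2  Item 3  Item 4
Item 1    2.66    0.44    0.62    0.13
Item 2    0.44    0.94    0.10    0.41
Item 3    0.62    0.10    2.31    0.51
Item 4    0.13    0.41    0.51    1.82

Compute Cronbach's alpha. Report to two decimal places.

Σσᵢ² = 2.66 + 0.94 + 2.31 + 1.82 = 7.73
Σ_{i<j} σ_ij = 2.21
total variance = 7.73 + 2 × 2.21 = 12.15
α = (k/(k−1))·(1 − Σσᵢ²/total variance) = (4/3)·(1 − 7.73/12.15) = 0.49

Cronbach's alpha = 0.49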